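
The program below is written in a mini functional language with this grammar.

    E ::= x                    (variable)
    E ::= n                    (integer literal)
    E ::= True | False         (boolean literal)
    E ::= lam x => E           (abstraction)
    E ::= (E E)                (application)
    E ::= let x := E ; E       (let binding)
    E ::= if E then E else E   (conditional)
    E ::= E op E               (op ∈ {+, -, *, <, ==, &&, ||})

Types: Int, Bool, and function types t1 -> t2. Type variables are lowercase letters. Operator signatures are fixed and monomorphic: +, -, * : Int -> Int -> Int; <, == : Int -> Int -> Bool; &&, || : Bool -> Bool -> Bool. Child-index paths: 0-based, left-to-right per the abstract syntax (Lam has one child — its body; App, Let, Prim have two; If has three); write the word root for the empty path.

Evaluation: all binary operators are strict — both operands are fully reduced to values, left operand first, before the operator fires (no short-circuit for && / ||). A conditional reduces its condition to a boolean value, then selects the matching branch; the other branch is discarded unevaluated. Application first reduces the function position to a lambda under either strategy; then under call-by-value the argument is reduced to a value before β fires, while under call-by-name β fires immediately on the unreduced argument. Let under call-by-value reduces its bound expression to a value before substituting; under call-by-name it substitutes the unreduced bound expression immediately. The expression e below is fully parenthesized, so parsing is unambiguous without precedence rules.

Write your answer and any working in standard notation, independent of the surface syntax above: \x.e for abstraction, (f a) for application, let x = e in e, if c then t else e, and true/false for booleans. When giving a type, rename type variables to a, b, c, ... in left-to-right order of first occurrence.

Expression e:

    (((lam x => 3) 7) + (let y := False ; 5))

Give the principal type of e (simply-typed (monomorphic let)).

Answer: Int

Trace:
\x._ : a -> Int
  unify a -> Int ~ Int -> b
  unify a ~ Int
  unify Int ~ b
_ _ : Int
  unify Int ~ Int
let y : Bool
  unify Int ~ Int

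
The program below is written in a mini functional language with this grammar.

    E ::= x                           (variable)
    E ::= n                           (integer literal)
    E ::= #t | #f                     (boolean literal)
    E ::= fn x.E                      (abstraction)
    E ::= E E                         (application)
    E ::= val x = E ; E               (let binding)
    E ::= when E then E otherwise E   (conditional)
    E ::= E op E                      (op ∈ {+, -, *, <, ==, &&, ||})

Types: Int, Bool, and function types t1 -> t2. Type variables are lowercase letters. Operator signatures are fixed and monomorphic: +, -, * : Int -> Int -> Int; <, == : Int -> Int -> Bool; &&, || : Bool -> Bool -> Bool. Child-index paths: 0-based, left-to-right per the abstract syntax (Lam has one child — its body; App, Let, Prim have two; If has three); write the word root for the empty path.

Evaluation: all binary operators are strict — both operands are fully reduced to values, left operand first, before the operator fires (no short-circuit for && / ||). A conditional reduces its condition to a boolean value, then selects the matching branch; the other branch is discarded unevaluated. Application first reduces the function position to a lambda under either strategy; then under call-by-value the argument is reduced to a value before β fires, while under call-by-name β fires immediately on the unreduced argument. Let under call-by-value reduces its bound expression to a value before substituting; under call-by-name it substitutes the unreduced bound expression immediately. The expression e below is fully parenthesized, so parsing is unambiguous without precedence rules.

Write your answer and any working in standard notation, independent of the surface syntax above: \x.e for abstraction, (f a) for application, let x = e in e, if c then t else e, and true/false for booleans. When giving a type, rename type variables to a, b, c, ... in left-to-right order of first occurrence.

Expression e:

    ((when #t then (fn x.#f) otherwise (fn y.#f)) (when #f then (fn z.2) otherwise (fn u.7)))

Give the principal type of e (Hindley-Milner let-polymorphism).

Trace:
  unify Bool ~ Bool
\x._ : a -> Bool
\y._ : b -> Bool
  unify a -> Bool ~ b -> Bool
  unify a ~ b
  unify Bool ~ Bool
  unify Bool ~ Bool
\z._ : c -> Int
\u._ : d -> Int
  unify c -> Int ~ d -> Int
  unify c ~ d
  unify Int ~ Int
  unify b -> Bool ~ (d -> Int) -> e
  unify b ~ d -> Int
  unify Bool ~ e
_ _ : Bool

Answer: Bool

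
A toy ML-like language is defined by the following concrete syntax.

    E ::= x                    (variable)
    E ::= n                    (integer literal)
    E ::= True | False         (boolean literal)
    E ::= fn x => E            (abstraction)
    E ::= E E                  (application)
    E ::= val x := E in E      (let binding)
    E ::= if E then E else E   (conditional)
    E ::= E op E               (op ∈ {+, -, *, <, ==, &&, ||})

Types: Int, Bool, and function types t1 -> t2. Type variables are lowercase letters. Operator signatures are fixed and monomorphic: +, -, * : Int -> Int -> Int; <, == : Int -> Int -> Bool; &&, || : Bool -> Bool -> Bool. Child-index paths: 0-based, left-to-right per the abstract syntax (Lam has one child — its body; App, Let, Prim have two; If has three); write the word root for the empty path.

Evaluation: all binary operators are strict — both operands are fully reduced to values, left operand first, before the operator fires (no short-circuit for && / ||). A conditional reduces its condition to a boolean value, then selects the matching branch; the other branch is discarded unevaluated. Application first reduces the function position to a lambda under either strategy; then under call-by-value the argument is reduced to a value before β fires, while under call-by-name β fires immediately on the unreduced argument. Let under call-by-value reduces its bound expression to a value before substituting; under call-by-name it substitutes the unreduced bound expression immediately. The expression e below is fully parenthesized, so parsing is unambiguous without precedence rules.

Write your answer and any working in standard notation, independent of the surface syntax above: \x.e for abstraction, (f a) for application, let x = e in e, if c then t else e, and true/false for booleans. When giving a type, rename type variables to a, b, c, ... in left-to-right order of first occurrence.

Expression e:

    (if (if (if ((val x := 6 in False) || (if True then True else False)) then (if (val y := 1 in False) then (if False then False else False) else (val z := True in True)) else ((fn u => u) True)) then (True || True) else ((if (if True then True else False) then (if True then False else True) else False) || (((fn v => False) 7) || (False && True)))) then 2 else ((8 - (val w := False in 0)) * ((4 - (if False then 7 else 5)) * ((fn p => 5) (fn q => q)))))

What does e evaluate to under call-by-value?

Working:
step 0: (if (if (if ((let x = 6 in false) || (if true then true else false)) then (if (let y = 1 in false) then (if false then false else false) else (let z = true in true)) else ((\u.u) true)) then (true || true) else ((if (if true then true else false) then (if true then false else true) else false) || (((\v.false) 7) || (false && true)))) then 2 else ((8 - (let w = false in 0)) * ((4 - (if false then 7 else 5)) * ((\p.5) (\q.q)))))
step 1: [let@0.0.0.0] (if (if (if (false || (if true then true else false)) then (if (let y = 1 in false) then (if false then false else false) else (let z = true in true)) else ((\u.u) true)) then (true || true) else ((if (if true then true else false) then (if true then false else true) else false) || (((\v.false) 7) || (false && true)))) then 2 else ((8 - (let w = false in 0)) * ((4 - (if false then 7 else 5)) * ((\p.5) (\q.q)))))
step 2: [if@0.0.0.1] (if (if (if (false || true) then (if (let y = 1 in false) then (if false then false else false) else (let z = true in true)) else ((\u.u) true)) then (true || true) else ((if (if true then true else false) then (if true then false else true) else false) || (((\v.false) 7) || (false && true)))) then 2 else ((8 - (let w = false in 0)) * ((4 - (if false then 7 else 5)) * ((\p.5) (\q.q)))))
step 3: [delta@0.0.0] (if (if (if true then (if (let y = 1 in false) then (if false then false else false) else (let z = true in true)) else ((\u.u) true)) then (true || true) else ((if (if true then true else false) then (if true then false else true) else false) || (((\v.false) 7) || (false && true)))) then 2 else ((8 - (let w = false in 0)) * ((4 - (if false then 7 else 5)) * ((\p.5) (\q.q)))))
step 4: [if@0.0] (if (if (if (let y = 1 in false) then (if false then false else false) else (let z = true in true)) then (true || true) else ((if (if true then true else false) then (if true then false else true) else false) || (((\v.false) 7) || (false && true)))) then 2 else ((8 - (let w = false in 0)) * ((4 - (if false then 7 else 5)) * ((\p.5) (\q.q)))))
step 5: [let@0.0.0] (if (if (if false then (if false then false else false) else (let z = true in true)) then (true || true) else ((if (if true then true else false) then (if true then false else true) else false) || (((\v.false) 7) || (false && true)))) then 2 else ((8 - (let w = false in 0)) * ((4 - (if false then 7 else 5)) * ((\p.5) (\q.q)))))
step 6: [if@0.0] (if (if (let z = true in true) then (true || true) else ((if (if true then true else false) then (if true then false else true) else false) || (((\v.false) 7) || (false && true)))) then 2 else ((8 - (let w = false in 0)) * ((4 - (if false then 7 else 5)) * ((\p.5) (\q.q)))))
step 7: [let@0.0] (if (if true then (true || true) else ((if (if true then true else false) then (if true then false else true) else false) || (((\v.false) 7) || (false && true)))) then 2 else ((8 - (let w = false in 0)) * ((4 - (if false then 7 else 5)) * ((\p.5) (\q.q)))))
step 8: [if@0] (if (true || true) then 2 else ((8 - (let w = false in 0)) * ((4 - (if false then 7 else 5)) * ((\p.5) (\q.q)))))
step 9: [delta@0] (if true then 2 else ((8 - (let w = false in 0)) * ((4 - (if false then 7 else 5)) * ((\p.5) (\q.q)))))
step 10: [if@root] 2

Answer: 2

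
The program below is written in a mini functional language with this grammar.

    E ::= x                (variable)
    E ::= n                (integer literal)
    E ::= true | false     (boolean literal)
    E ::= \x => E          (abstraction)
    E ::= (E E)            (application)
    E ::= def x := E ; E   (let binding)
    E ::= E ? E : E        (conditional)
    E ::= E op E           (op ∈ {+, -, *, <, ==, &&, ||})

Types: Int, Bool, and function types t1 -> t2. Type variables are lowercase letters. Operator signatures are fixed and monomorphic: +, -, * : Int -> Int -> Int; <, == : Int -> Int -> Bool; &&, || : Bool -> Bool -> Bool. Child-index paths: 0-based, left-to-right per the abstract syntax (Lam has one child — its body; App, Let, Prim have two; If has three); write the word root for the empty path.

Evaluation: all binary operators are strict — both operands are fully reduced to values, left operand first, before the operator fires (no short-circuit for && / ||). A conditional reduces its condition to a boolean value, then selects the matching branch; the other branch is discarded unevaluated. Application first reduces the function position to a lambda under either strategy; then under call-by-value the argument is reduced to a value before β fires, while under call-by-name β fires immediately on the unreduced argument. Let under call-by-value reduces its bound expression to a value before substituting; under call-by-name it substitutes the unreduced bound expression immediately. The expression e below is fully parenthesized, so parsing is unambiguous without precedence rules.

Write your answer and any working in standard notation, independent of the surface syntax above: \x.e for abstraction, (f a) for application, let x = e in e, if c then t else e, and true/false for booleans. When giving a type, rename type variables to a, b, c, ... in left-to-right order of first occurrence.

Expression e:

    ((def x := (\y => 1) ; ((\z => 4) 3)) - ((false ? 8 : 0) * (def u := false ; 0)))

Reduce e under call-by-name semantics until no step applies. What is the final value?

Trace:
step 0: ((let x = (\y.1) in ((\z.4) 3)) - ((if false then 8 else 0) * (let u = false in 0)))
step 1: [let@0] (((\z.4) 3) - ((if false then 8 else 0) * (let u = false in 0)))
step 2: [beta@0] (4 - ((if false then 8 else 0) * (let u = false in 0)))
step 3: [if@1.0] (4 - (0 * (let u = false in 0)))
step 4: [let@1.1] (4 - (0 * 0))
step 5: [delta@1] (4 - 0)
step 6: [delta@root] 4

Answer: 4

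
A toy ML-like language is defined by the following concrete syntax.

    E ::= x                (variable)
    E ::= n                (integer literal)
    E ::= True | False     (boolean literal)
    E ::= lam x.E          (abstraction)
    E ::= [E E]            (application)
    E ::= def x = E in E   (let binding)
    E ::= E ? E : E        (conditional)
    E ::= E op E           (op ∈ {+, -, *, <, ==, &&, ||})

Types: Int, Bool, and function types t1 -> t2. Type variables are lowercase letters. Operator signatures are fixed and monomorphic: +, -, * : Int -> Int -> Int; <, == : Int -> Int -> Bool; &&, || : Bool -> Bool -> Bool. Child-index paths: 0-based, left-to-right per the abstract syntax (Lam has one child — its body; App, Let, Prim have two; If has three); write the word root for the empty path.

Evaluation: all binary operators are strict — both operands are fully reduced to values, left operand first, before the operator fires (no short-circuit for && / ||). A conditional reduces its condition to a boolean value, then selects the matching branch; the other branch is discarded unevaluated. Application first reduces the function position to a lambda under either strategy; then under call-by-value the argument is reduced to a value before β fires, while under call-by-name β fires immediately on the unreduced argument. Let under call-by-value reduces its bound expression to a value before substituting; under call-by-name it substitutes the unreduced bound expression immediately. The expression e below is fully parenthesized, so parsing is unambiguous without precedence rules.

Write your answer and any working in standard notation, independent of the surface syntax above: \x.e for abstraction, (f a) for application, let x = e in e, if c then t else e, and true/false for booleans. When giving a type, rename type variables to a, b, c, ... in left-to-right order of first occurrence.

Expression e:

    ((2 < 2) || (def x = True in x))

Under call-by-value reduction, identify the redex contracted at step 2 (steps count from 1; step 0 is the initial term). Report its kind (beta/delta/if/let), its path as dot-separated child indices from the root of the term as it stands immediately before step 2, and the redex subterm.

Answer: let at 1 : (let x = true in x)

Working:
step 0: ((2 < 2) || (let x = true in x))
step 1: [delta@0] (false || (let x = true in x))
step 2: [let@1] (false || true)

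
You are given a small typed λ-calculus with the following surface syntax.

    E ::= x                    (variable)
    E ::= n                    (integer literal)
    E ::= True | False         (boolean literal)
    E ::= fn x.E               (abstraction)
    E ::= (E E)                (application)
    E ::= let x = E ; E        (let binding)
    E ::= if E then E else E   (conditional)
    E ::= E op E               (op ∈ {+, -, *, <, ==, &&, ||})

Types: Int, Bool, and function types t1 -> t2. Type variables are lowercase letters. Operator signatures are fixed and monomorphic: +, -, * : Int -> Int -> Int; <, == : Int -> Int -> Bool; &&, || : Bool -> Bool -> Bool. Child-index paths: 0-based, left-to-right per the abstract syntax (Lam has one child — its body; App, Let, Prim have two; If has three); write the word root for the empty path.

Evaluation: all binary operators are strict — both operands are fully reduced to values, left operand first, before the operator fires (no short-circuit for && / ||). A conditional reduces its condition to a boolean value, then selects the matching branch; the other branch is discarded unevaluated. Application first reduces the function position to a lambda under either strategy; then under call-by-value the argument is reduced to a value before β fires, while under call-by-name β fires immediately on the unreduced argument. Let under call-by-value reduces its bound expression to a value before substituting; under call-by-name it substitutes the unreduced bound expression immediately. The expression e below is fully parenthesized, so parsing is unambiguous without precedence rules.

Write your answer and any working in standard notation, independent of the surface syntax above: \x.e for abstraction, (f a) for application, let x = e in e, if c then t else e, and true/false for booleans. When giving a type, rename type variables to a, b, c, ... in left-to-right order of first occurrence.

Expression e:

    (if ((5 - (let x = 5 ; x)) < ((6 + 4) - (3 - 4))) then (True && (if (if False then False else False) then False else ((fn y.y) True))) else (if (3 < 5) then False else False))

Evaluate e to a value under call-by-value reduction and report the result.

Answer: true

Trace:
step 0: (if ((5 - (let x = 5 in x)) < ((6 + 4) - (3 - 4))) then (true && (if (if false then false else false) then false else ((\y.y) true))) else (if (3 < 5) then false else false))
step 1: [let@0.0.1] (if ((5 - 5) < ((6 + 4) - (3 - 4))) then (true && (if (if false then false else false) then false else ((\y.y) true))) else (if (3 < 5) then false else false))
step 2: [delta@0.0] (if (0 < ((6 + 4) - (3 - 4))) then (true && (if (if false then false else false) then false else ((\y.y) true))) else (if (3 < 5) then false else false))
step 3: [delta@0.1.0] (if (0 < (10 - (3 - 4))) then (true && (if (if false then false else false) then false else ((\y.y) true))) else (if (3 < 5) then false else false))
step 4: [delta@0.1.1] (if (0 < (10 - -1)) then (true && (if (if false then false else false) then false else ((\y.y) true))) else (if (3 < 5) then false else false))
step 5: [delta@0.1] (if (0 < 11) then (true && (if (if false then false else false) then false else ((\y.y) true))) else (if (3 < 5) then false else false))
step 6: [delta@0] (if true then (true && (if (if false then false else false) then false else ((\y.y) true))) else (if (3 < 5) then false else false))
step 7: [if@root] (true && (if (if false then false else false) then false else ((\y.y) true)))
step 8: [if@1.0] (true && (if false then false else ((\y.y) true)))
step 9: [if@1] (true && ((\y.y) true))
step 10: [beta@1] (true && true)
step 11: [delta@root] true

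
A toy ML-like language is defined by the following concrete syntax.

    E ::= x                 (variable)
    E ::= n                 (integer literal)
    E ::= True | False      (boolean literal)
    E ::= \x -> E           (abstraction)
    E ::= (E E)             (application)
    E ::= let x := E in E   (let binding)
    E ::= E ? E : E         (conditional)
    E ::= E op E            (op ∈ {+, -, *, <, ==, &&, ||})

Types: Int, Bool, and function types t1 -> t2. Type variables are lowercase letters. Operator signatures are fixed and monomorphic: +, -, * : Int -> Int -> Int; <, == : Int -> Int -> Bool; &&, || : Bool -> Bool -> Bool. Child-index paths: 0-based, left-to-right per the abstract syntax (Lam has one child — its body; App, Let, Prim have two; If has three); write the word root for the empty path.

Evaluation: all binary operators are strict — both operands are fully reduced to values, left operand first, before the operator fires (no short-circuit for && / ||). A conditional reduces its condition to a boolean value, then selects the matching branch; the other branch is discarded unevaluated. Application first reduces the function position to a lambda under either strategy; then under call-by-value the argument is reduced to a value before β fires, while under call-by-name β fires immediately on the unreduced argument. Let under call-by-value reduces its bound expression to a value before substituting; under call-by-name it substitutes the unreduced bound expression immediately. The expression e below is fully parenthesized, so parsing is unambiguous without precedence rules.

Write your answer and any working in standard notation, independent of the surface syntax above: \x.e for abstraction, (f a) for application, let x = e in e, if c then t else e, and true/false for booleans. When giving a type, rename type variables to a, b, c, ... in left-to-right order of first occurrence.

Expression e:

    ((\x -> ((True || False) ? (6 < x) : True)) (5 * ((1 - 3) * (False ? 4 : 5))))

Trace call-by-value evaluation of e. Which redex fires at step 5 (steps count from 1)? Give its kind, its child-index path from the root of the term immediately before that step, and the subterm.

Working:
step 0: ((\x.(if (true || false) then (6 < x) else true)) (5 * ((1 - 3) * (if false then 4 else 5))))
step 1: [delta@1.1.0] ((\x.(if (true || false) then (6 < x) else true)) (5 * (-2 * (if false then 4 else 5))))
step 2: [if@1.1.1] ((\x.(if (true || false) then (6 < x) else true)) (5 * (-2 * 5)))
step 3: [delta@1.1] ((\x.(if (true || false) then (6 < x) else true)) (5 * -10))
step 4: [delta@1] ((\x.(if (true || false) then (6 < x) else true)) -50)
step 5: [beta@root] (if (true || false) then (6 < -50) else true)

Answer: beta at root : ((\x.(if (true || false) then (6 < x) else true)) -50)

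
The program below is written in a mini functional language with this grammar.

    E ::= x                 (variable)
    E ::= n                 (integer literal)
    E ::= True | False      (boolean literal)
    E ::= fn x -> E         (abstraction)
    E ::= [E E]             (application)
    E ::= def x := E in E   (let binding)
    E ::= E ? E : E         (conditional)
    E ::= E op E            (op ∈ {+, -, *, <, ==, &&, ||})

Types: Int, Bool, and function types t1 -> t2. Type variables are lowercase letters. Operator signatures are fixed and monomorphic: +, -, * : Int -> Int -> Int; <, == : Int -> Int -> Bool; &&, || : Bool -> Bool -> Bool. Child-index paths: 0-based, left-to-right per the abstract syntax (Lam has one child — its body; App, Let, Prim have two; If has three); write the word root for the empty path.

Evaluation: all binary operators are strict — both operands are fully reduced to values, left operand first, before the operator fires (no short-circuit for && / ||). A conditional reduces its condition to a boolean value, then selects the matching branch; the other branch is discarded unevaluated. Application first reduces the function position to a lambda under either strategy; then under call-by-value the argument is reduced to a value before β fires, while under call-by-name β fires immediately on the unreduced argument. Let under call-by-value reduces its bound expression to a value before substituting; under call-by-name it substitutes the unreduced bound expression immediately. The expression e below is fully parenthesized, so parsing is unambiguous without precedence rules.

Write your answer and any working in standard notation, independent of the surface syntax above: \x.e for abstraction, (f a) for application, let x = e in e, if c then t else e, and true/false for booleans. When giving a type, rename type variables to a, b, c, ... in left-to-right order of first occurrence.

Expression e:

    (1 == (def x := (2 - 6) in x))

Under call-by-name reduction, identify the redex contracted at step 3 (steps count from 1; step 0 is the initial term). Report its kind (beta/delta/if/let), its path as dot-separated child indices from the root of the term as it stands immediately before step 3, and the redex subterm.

Answer: delta at root : (1 == -4)

Working:
step 0: (1 == (let x = (2 - 6) in x))
step 1: [let@1] (1 == (2 - 6))
step 2: [delta@1] (1 == -4)
step 3: [delta@root] false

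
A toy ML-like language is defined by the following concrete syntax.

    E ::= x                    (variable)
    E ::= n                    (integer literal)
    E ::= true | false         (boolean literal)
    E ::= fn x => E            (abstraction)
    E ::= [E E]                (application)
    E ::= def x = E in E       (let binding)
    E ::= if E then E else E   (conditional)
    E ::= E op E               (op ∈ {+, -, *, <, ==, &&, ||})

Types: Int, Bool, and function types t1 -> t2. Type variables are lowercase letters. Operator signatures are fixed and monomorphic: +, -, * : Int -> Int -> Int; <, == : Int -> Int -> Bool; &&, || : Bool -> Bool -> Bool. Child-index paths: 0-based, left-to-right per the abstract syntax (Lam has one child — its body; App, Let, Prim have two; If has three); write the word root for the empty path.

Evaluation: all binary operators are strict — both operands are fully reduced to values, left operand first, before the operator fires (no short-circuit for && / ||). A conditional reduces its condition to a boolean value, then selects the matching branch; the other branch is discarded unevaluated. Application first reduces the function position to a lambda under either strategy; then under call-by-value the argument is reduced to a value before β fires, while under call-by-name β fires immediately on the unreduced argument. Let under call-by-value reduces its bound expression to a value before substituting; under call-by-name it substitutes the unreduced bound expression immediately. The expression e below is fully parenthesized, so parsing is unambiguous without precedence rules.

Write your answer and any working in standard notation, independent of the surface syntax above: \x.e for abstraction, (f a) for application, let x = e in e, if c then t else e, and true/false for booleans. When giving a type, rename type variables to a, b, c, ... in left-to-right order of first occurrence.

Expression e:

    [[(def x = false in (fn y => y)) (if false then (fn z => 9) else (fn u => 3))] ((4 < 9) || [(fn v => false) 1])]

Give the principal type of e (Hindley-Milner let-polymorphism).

Working:
let x : Bool
y : a
\y._ : a -> a
  unify Bool ~ Bool
\z._ : b -> Int
\u._ : c -> Int
  unify b -> Int ~ c -> Int
  unify b ~ c
  unify Int ~ Int
  unify a -> a ~ (c -> Int) -> d
  unify a ~ c -> Int
  unify c -> Int ~ d
_ _ : c -> Int
  unify Int ~ Int
  unify Int ~ Int
  unify Bool ~ Bool
\v._ : e -> Bool
  unify e -> Bool ~ Int -> f
  unify e ~ Int
  unify Bool ~ f
_ _ : Bool
  unify Bool ~ Bool
  unify c -> Int ~ Bool -> g
  unify c ~ Bool
  unify Int ~ g
_ _ : Int

Answer: Int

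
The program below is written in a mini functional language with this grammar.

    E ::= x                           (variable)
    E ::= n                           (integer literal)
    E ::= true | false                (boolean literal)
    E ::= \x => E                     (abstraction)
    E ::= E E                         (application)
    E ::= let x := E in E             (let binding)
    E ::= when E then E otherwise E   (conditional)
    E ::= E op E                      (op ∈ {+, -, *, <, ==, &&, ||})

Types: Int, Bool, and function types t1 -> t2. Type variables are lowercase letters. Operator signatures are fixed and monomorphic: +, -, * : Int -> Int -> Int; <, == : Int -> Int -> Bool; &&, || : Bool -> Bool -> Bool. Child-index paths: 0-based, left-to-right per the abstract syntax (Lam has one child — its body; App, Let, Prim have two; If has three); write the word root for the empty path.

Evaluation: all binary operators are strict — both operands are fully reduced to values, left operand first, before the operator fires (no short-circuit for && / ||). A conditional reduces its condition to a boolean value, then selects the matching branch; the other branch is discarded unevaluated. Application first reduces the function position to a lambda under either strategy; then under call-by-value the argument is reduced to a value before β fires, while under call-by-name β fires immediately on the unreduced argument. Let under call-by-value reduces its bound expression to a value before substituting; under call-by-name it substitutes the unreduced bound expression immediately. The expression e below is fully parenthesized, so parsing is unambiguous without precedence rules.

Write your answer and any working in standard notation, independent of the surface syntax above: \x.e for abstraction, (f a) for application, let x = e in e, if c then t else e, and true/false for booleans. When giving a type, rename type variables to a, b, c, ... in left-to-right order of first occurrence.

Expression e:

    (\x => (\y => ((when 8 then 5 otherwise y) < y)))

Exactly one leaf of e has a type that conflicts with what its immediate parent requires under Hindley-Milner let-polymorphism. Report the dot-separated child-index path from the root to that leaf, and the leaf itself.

Trace:
  unify Int ~ Bool
  FAIL: mismatch Int ~ Bool

Answer: 0.0.0.0 : 8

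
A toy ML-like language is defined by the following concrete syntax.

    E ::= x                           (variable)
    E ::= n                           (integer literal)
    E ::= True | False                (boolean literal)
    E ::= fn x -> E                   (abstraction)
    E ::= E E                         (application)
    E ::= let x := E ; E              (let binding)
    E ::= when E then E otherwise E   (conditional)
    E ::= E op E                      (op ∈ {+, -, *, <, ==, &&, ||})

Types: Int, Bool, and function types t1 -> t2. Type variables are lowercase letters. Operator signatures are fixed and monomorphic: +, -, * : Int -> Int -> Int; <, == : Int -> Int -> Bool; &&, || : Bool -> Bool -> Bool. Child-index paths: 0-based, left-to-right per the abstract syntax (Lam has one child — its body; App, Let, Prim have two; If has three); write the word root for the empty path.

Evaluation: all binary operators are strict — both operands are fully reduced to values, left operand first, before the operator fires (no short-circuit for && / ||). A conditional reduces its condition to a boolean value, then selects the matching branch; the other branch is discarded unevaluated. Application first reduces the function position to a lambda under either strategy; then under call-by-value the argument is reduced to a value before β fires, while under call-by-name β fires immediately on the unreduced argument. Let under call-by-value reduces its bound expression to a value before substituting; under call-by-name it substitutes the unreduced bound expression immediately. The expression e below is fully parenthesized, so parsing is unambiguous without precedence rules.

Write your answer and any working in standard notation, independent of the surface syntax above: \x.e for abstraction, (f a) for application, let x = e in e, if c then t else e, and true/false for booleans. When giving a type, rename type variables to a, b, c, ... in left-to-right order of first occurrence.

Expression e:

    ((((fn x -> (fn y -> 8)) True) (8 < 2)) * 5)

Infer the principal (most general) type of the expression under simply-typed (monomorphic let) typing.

Derivation:
\y._ : b -> Int
\x._ : a -> b -> Int
  unify a -> b -> Int ~ Bool -> c
  unify a ~ Bool
  unify b -> Int ~ c
_ _ : b -> Int
  unify Int ~ Int
  unify Int ~ Int
  unify b -> Int ~ Bool -> d
  unify b ~ Bool
  unify Int ~ d
_ _ : Int
  unify Int ~ Int
  unify Int ~ Int

Answer: Int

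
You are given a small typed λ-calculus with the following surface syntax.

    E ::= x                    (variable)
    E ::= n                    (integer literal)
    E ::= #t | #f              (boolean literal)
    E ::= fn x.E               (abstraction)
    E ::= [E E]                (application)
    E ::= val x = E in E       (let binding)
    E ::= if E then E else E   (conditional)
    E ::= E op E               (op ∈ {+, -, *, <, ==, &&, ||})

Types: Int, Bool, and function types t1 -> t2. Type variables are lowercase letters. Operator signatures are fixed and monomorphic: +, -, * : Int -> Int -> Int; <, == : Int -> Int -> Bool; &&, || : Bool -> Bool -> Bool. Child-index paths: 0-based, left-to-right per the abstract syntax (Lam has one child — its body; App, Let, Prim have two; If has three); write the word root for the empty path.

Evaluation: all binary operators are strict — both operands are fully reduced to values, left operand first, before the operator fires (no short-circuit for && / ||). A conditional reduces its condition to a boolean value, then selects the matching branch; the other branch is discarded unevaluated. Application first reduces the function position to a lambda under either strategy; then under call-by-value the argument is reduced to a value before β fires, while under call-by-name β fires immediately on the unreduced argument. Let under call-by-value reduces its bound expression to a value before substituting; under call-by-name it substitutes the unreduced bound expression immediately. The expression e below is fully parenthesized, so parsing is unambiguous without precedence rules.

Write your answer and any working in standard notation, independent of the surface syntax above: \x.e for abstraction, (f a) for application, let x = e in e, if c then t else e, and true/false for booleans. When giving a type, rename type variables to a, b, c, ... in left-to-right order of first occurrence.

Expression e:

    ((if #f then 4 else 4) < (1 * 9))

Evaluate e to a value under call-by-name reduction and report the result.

Working:
step 0: ((if false then 4 else 4) < (1 * 9))
step 1: [if@0] (4 < (1 * 9))
step 2: [delta@1] (4 < 9)
step 3: [delta@root] true

Answer: true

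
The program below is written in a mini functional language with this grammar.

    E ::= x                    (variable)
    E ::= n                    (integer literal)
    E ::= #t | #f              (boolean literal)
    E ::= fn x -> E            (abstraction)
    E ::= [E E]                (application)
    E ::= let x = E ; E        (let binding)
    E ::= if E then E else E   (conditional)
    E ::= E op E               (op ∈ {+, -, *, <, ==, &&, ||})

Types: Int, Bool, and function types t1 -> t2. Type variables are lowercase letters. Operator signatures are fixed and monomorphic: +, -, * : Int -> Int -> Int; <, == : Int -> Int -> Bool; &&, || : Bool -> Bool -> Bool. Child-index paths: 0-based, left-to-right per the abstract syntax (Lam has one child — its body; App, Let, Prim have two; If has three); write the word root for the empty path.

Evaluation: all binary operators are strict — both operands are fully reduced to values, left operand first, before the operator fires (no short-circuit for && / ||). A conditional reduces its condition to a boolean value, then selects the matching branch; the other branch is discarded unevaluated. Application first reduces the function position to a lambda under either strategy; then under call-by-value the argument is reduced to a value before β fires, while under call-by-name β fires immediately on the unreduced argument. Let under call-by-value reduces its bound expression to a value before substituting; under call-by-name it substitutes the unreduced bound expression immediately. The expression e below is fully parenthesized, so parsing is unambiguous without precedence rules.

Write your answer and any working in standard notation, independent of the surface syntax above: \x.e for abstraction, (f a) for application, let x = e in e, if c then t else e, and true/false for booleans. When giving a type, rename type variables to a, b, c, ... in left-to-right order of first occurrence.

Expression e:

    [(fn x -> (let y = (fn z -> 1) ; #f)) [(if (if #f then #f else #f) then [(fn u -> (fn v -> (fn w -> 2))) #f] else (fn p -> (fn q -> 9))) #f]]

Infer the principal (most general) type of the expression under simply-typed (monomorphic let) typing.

Trace:
\z._ : b -> Int
let y : b -> Int
\x._ : a -> Bool
  unify Bool ~ Bool
  unify Bool ~ Bool
  unify Bool ~ Bool
\w._ : e -> Int
\v._ : d -> e -> Int
\u._ : c -> d -> e -> Int
  unify c -> d -> e -> Int ~ Bool -> f
  unify c ~ Bool
  unify d -> e -> Int ~ f
_ _ : d -> e -> Int
\q._ : h -> Int
\p._ : g -> h -> Int
  unify d -> e -> Int ~ g -> h -> Int
  unify d ~ g
  unify e -> Int ~ h -> Int
  unify e ~ h
  unify Int ~ Int
  unify g -> h -> Int ~ Bool -> i
  unify g ~ Bool
  unify h -> Int ~ i
_ _ : h -> Int
  unify a -> Bool ~ (h -> Int) -> j
  unify a ~ h -> Int
  unify Bool ~ j
_ _ : Bool

Answer: Bool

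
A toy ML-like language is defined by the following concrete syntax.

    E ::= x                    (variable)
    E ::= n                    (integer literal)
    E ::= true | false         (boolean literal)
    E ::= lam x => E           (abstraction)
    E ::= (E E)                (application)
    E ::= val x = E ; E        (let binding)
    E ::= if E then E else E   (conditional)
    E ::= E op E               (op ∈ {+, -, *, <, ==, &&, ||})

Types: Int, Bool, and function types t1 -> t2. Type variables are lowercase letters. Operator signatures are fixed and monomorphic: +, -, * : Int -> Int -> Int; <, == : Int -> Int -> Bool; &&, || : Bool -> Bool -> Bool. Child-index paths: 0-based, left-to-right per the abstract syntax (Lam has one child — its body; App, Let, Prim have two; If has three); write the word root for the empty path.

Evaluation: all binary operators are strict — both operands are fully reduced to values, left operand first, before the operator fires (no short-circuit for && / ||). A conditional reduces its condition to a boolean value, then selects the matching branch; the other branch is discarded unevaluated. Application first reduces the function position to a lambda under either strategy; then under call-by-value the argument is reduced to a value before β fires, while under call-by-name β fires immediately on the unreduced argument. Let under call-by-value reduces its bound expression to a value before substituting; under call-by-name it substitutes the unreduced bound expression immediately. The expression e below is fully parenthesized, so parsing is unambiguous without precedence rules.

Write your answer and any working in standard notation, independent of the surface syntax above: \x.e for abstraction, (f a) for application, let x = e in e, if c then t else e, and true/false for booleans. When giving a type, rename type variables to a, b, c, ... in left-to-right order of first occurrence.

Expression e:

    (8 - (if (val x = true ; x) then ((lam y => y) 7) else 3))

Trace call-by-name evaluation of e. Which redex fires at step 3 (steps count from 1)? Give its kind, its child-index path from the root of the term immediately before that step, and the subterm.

Derivation:
step 0: (8 - (if (let x = true in x) then ((\y.y) 7) else 3))
step 1: [let@1.0] (8 - (if true then ((\y.y) 7) else 3))
step 2: [if@1] (8 - ((\y.y) 7))
step 3: [beta@1] (8 - 7)

Answer: beta at 1 : ((\y.y) 7)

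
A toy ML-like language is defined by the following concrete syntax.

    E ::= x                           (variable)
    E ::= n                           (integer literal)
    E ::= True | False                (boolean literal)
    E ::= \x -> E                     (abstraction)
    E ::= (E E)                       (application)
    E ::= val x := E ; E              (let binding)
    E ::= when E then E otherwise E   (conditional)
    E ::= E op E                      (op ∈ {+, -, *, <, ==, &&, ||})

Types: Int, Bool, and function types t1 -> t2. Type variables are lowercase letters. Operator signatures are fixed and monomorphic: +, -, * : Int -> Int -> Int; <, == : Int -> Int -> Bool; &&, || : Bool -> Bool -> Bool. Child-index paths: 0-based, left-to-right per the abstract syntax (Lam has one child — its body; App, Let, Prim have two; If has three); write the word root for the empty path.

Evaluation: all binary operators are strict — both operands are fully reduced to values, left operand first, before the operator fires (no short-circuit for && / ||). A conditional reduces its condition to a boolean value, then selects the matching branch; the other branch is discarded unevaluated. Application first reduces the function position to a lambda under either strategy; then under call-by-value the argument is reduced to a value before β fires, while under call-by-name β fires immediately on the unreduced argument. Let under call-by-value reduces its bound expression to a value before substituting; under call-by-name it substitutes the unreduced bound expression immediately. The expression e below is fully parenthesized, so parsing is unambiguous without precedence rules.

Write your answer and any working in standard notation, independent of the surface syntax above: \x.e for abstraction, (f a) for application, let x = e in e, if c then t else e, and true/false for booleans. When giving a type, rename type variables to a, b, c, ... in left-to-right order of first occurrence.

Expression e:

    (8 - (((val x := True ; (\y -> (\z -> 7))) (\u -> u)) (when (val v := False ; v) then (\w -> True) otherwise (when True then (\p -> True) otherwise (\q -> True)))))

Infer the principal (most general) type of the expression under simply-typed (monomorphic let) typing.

Answer: Int

Working:
  unify Int ~ Int
let x : Bool
\z._ : b -> Int
\y._ : a -> b -> Int
u : c
\u._ : c -> c
  unify a -> b -> Int ~ (c -> c) -> d
  unify a ~ c -> c
  unify b -> Int ~ d
_ _ : b -> Int
let v : Bool
v : Bool
  unify Bool ~ Bool
\w._ : e -> Bool
  unify Bool ~ Bool
\p._ : f -> Bool
\q._ : g -> Bool
  unify f -> Bool ~ g -> Bool
  unify f ~ g
  unify Bool ~ Bool
  unify e -> Bool ~ g -> Bool
  unify e ~ g
  unify Bool ~ Bool
  unify b -> Int ~ (g -> Bool) -> h
  unify b ~ g -> Bool
  unify Int ~ h
_ _ : Int
  unify Int ~ Int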